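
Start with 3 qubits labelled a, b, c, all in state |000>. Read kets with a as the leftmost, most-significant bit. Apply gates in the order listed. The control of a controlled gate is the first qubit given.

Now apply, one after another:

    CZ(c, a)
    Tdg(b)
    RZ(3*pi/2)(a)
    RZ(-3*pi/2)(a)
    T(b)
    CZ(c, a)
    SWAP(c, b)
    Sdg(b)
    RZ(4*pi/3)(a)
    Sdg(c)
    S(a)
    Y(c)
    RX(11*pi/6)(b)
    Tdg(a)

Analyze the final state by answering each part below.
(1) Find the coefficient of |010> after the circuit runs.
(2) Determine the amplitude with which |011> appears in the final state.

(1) |010> carries amplitude 0 in the final state. Key observation: steps 1-6 multiply out to the identity, so the circuit reduces to the remaining gates.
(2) The final state's coefficient on |011> equals (-sqrt(6) + sqrt(2))*exp(I*pi/3)/4.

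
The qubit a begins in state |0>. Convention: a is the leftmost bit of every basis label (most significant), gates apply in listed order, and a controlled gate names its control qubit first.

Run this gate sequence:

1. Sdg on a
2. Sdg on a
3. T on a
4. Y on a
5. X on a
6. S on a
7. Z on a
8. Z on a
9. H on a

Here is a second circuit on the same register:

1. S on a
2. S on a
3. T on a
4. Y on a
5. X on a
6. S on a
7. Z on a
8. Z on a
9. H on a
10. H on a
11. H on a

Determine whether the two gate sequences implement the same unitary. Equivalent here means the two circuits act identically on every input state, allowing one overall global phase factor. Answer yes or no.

Yes, they are equivalent — the unitaries differ by at most a global phase.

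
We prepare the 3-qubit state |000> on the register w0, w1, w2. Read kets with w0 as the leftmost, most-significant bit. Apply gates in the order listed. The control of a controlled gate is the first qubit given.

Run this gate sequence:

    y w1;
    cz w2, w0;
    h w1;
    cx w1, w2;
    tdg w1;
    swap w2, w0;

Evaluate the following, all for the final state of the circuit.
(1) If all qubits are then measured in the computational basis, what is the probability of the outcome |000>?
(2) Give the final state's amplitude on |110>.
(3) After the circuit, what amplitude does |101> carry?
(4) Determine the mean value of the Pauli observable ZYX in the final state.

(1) The probability of measuring |000> is 1/2.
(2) The final state's coefficient on |110> equals -sqrt(2)*exp(I*pi/4)/2.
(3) The final state's coefficient on |101> equals 0.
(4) In the final state, ZYX has expectation 0.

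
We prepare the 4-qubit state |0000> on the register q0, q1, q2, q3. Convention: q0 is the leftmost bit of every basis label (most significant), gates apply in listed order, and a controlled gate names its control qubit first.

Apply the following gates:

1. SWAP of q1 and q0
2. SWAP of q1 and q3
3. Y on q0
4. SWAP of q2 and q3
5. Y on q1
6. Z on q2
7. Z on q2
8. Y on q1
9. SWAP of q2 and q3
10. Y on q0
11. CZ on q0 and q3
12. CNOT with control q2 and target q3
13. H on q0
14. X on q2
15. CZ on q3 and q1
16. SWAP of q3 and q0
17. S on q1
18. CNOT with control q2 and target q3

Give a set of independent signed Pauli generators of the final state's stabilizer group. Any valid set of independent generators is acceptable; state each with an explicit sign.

The final state is stabilized by the group generated by +IIIX, +ZIII, +IZII, -IIZI; other independent generating sets are equally valid. Key observation: gates 3-10 undo each other exactly, leaving only the rest of the circuit to track.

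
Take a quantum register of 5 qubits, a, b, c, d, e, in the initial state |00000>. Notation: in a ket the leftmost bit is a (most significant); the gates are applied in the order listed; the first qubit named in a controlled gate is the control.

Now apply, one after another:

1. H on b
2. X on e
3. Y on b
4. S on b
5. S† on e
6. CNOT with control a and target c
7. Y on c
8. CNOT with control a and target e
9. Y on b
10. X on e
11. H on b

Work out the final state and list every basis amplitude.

The resulting statevector has amplitude 1/2 + I/2 on |00100>, -1/2 + I/2 on |01100>, and 0 on every other basis state.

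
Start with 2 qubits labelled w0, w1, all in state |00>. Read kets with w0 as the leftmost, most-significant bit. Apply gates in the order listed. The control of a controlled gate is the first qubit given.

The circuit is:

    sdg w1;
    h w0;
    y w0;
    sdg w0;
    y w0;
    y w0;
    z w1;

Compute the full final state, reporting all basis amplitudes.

After the circuit, the state carries amplitude -sqrt(2)*I/2 on |00>, 0 on |01>, sqrt(2)/2 on |10>, 0 on |11>.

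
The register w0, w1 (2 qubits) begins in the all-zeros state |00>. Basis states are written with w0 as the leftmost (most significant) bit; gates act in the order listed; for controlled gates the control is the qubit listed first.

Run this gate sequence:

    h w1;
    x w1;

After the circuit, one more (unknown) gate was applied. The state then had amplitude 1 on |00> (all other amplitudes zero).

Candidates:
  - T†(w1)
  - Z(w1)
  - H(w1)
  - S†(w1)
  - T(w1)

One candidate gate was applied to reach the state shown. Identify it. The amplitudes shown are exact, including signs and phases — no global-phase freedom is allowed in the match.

It was H(w1) that produced the state shown.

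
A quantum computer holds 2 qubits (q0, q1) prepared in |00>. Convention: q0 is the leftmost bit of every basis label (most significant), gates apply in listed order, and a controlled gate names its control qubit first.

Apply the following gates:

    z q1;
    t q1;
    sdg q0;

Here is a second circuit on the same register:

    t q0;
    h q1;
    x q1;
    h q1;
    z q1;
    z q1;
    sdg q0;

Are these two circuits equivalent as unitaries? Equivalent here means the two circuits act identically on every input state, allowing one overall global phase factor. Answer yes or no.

No, they are not equivalent — no single phase factor reconciles the two unitaries.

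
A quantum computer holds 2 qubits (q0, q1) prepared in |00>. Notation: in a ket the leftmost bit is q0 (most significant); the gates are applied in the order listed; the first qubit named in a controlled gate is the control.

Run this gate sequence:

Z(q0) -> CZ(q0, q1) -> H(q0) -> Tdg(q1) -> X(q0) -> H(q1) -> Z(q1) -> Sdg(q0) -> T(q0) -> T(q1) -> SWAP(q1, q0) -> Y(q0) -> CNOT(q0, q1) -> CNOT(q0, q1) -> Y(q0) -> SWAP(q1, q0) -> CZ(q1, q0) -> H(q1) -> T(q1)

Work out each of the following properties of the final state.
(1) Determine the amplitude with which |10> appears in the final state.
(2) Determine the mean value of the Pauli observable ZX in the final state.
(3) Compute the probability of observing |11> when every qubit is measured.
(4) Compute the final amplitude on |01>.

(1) |10> carries amplitude sqrt(2)*(1 - exp(3*I*pi/4))/4 in the final state.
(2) The observable ZX averages to -1/2.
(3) Outcome |11> occurs with probability 1/4 - sqrt(2)/8.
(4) The final state's coefficient on |01> equals sqrt(2)*(exp(I*pi/4) + I)/4.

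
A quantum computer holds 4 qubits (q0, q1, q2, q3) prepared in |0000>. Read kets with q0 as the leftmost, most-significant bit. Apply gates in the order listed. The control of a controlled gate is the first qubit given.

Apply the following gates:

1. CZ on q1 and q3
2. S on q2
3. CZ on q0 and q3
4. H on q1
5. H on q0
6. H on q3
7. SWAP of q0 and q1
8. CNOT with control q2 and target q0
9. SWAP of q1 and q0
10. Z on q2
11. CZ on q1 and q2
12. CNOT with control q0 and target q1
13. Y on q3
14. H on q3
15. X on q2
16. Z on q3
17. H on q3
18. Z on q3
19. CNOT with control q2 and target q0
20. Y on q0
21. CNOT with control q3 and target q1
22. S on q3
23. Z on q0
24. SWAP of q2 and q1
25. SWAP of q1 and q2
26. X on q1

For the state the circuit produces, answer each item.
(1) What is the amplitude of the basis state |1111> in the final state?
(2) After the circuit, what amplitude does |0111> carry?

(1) |1111> carries amplitude sqrt(2)*I/4 in the final state.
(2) The amplitude on |0111> is sqrt(2)*I/4.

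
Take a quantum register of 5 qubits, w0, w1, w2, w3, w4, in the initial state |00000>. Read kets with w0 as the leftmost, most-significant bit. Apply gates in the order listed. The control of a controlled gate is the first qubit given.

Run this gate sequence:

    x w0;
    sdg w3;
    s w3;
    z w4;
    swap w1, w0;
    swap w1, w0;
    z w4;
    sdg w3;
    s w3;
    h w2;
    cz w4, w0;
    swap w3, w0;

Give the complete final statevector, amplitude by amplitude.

The final amplitudes are sqrt(2)/2 on |00010>, sqrt(2)/2 on |00110>, and 0 on every other basis state. Key observation: gates 2-9 undo each other exactly, leaving only the rest of the circuit to track.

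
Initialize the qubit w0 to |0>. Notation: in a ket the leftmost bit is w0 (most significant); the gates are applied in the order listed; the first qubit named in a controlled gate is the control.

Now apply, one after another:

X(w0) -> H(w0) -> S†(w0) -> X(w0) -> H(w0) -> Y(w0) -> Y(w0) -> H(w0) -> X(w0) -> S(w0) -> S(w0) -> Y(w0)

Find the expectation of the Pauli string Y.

In the final state, Y has expectation -1. Key observation: the block from step 3 through step 10 cancels to the identity and can be dropped.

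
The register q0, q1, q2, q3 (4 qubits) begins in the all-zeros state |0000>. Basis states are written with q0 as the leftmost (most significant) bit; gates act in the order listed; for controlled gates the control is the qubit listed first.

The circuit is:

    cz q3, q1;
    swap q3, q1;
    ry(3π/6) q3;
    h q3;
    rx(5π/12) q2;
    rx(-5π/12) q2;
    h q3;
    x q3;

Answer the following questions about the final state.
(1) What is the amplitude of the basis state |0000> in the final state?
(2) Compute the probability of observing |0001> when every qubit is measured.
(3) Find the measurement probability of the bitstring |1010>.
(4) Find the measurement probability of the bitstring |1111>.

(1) The amplitude on |0000> is sqrt(2)/2. Key observation: the block from step 4 through step 7 cancels to the identity and can be dropped.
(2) A full measurement returns |0001> with probability 1/2.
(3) Outcome |1010> occurs with probability 0.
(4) Outcome |1111> occurs with probability 0.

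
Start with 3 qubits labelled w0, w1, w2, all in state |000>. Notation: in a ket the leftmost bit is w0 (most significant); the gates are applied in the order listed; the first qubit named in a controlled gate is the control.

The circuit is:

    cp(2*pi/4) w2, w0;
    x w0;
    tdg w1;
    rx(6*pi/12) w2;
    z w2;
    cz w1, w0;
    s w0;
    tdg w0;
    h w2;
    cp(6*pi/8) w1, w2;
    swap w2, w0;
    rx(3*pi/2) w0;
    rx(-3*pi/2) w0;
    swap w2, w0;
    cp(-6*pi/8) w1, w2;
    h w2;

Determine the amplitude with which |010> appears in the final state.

The final state's coefficient on |010> equals 0. Key observation: the block from step 9 through step 16 cancels to the identity and can be dropped.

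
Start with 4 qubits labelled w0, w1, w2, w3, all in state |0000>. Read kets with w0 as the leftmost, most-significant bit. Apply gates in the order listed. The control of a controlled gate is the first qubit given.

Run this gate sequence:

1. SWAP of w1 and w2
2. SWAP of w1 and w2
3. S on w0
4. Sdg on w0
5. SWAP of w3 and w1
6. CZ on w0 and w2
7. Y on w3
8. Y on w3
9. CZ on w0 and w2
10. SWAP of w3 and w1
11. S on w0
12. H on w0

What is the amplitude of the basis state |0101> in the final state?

|0101> carries amplitude 0 in the final state.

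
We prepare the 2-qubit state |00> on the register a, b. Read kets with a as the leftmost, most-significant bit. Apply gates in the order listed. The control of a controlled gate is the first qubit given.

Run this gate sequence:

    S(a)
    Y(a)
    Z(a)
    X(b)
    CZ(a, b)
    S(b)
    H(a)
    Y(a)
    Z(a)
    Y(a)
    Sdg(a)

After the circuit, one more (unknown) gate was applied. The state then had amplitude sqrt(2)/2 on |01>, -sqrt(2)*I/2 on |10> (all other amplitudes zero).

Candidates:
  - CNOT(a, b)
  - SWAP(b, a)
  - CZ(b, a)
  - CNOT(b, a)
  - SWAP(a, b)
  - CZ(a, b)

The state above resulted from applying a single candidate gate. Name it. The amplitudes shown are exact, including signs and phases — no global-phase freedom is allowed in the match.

The unique candidate consistent with the amplitudes is CNOT(a, b).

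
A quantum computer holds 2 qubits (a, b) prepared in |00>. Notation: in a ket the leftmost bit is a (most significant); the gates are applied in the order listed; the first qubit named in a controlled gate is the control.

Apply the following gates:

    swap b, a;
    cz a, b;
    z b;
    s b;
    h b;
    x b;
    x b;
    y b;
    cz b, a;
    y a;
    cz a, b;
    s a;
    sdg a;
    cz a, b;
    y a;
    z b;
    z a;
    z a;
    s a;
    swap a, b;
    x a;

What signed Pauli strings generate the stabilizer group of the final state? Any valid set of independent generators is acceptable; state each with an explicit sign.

The stabilizer group can be generated by +XI, +IZ, among other valid generating sets.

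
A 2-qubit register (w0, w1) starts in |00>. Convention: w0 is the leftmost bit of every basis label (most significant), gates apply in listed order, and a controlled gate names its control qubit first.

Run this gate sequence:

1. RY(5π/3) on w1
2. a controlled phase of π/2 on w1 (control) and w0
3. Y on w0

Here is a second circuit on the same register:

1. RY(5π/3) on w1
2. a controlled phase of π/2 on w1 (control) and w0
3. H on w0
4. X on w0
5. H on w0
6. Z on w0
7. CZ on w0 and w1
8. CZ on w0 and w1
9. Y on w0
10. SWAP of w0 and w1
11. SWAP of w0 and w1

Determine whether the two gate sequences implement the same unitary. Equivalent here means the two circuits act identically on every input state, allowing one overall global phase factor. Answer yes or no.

Yes: on every input state the two circuits agree up to one overall phase factor.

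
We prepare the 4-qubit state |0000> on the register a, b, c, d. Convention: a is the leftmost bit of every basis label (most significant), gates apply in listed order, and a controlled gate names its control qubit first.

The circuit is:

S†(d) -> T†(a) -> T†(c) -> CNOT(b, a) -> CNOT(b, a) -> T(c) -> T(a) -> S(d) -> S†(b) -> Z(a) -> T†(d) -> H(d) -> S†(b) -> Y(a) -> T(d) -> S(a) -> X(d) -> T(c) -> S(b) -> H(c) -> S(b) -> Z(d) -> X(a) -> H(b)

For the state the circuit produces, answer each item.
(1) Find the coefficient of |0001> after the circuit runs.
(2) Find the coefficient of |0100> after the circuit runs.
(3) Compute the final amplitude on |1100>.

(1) The final state's coefficient on |0001> equals sqrt(2)/4.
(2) The amplitude on |0100> is -sqrt(2)*exp(I*pi/4)/4.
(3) The amplitude on |1100> is 0.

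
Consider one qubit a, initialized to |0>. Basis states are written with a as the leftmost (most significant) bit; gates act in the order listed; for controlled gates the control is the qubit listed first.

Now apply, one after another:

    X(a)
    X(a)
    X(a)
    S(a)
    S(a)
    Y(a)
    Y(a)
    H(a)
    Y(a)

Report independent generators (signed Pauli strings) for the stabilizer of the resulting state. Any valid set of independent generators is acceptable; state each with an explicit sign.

The stabilizer group can be generated by +X, among other valid generating sets. Key observation: the block from step 1 through step 2 cancels to the identity and can be dropped.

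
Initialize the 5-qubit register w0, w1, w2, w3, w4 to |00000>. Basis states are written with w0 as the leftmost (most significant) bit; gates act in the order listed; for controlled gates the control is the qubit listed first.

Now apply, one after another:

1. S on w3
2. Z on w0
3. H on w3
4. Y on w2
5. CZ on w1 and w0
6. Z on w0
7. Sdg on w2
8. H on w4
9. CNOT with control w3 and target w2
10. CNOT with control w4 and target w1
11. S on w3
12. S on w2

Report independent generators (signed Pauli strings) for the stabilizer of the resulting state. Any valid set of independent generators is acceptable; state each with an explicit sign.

The final state is stabilized by the group generated by +IXIIX, +IIXXI, +ZIIII, +IZIIZ, -IIZZI; other independent generating sets are equally valid.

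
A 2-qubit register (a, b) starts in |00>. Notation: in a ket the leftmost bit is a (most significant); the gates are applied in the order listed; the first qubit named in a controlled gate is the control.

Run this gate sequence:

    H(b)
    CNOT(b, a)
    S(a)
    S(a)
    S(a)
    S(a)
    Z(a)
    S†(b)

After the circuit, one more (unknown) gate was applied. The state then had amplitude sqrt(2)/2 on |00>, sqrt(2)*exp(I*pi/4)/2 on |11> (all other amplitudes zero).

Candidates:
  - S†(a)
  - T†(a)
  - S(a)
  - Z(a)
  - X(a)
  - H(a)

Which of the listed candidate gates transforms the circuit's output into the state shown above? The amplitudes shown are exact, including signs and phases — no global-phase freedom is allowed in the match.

It was T†(a) that produced the state shown. Key observation: the block from step 3 through step 6 cancels to the identity and can be dropped.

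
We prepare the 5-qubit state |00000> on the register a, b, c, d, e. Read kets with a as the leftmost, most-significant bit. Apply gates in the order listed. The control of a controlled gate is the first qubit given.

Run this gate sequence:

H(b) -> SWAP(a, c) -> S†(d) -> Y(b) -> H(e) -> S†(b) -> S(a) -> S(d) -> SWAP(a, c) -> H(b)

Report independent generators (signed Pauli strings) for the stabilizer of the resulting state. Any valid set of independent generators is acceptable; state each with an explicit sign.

The final state is stabilized by the group generated by -IYIII, +IIIIX, +ZIIII, +IIZII, +IIIZI; other independent generating sets are equally valid.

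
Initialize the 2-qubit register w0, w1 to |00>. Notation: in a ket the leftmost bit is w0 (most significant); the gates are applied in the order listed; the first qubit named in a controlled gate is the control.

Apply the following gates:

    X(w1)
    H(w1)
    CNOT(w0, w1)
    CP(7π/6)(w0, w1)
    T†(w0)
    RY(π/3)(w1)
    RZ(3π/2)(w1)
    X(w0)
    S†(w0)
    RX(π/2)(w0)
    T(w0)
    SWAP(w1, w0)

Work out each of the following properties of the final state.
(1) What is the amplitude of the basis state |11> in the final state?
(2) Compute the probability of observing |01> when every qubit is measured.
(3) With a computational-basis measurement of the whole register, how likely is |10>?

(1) |11> carries amplitude I*(1 - sqrt(3))/4 in the final state.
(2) The probability of measuring |01> is sqrt(3)/8 + 1/4.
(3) The probability of measuring |10> is 1/4 - sqrt(3)/8.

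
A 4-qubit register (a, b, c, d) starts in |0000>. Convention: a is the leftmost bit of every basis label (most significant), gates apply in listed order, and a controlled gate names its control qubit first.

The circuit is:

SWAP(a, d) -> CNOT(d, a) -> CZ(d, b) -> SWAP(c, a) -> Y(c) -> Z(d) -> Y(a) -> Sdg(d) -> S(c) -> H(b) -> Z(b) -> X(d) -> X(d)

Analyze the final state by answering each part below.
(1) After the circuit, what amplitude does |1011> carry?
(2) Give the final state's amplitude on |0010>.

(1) The amplitude on |1011> is 0.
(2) The amplitude on |0010> is 0.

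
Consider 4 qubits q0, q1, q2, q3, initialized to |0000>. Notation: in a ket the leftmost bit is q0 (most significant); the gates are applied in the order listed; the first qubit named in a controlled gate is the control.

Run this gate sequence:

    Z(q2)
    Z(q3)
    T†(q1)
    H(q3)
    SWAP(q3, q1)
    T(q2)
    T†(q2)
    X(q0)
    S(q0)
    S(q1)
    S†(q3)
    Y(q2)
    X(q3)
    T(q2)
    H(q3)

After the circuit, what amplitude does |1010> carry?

The amplitude on |1010> is -exp(I*pi/4)/2.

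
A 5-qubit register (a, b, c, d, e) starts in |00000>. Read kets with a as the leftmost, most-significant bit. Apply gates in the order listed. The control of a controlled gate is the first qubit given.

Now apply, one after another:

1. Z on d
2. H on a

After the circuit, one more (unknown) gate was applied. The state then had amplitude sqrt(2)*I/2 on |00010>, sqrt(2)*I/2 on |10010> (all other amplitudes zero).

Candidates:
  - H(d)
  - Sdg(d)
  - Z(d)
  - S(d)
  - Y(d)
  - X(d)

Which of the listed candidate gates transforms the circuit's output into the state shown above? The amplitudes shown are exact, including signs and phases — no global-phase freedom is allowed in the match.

The unique candidate consistent with the amplitudes is Y(d).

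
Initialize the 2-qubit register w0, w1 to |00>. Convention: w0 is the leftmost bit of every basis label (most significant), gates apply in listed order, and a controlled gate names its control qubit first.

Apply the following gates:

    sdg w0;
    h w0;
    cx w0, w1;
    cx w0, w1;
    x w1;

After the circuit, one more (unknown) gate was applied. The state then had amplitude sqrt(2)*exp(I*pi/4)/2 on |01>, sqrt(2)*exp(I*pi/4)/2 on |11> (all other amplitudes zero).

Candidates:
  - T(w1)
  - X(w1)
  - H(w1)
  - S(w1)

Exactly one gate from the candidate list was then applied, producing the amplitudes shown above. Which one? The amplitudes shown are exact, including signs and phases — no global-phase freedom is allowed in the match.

It was T(w1) that produced the state shown. Key observation: steps 3-4 multiply out to the identity, so the circuit reduces to the remaining gates.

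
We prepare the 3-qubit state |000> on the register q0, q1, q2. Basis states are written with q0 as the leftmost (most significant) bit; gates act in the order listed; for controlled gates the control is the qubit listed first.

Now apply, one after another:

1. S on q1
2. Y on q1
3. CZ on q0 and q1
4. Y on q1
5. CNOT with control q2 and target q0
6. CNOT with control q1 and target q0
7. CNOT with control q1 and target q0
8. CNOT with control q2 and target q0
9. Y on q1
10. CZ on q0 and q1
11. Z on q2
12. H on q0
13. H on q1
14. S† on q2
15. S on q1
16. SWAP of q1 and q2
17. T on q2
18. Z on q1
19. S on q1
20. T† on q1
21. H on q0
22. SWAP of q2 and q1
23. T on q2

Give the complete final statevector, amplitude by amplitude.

The resulting statevector has amplitude sqrt(2)*I/2 on |000>, sqrt(2)*exp(I*pi/4)/2 on |010>, and 0 on every other basis state.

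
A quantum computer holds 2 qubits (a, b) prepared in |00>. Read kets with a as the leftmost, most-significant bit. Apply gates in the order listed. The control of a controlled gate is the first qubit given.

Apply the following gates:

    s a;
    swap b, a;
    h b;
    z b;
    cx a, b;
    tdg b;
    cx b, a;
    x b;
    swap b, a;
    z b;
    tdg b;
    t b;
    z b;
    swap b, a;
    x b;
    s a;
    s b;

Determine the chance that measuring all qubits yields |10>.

The probability of measuring |10> is 0. Key observation: gates 8-15 undo each other exactly, leaving only the rest of the circuit to track.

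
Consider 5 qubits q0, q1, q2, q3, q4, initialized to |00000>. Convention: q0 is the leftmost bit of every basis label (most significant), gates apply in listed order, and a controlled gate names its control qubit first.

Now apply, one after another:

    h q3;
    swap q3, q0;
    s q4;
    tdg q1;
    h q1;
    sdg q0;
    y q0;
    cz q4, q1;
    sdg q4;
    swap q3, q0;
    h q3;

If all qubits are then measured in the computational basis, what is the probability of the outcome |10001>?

Outcome |10001> occurs with probability 0.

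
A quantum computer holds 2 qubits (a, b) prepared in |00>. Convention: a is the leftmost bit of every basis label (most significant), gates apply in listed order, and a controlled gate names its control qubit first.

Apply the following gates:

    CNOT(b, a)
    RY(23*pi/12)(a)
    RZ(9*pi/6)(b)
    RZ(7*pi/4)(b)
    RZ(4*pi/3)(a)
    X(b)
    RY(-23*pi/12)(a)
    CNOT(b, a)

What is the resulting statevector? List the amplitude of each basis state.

The resulting statevector has amplitude 0 on |00>, sqrt(6)*exp(-7*I*pi/24)/8 + sqrt(1/2 - sqrt(2)/4)*sqrt(sqrt(2)/4 + 1/2)*exp(-23*I*pi/24)/2 - sqrt(6)*exp(-23*I*pi/24)/8 - sqrt(1/2 - sqrt(2)/4)*sqrt(sqrt(2)/4 + 1/2)*exp(-7*I*pi/24)/2 on |01>, 0 on |10>, exp(-7*I*pi/24)/2 + sqrt(3)*sqrt(1/2 - sqrt(2)/4)*sqrt(sqrt(2)/4 + 1/2)*exp(-7*I*pi/24)/2 + sqrt(2)*exp(-7*I*pi/24)/8 + exp(-23*I*pi/24)/2 - sqrt(2)*exp(-23*I*pi/24)/8 - sqrt(3)*sqrt(1/2 - sqrt(2)/4)*sqrt(sqrt(2)/4 + 1/2)*exp(-23*I*pi/24)/2 on |11>.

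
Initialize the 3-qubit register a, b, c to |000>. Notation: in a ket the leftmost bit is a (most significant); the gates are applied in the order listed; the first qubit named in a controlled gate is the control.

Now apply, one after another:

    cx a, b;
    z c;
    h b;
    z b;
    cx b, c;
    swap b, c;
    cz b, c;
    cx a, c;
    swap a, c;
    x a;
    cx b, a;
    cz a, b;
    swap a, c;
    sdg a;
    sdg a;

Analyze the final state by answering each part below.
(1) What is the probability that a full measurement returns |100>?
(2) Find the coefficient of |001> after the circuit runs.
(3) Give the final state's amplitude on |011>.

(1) A full measurement returns |100> with probability 0.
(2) The amplitude on |001> is sqrt(2)/2.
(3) |011> carries amplitude -sqrt(2)/2 in the final state.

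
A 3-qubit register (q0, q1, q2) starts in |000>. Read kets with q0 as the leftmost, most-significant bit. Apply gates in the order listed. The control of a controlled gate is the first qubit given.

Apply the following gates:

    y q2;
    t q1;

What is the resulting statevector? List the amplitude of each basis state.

The final amplitudes are I on |001>, and 0 on every other basis state.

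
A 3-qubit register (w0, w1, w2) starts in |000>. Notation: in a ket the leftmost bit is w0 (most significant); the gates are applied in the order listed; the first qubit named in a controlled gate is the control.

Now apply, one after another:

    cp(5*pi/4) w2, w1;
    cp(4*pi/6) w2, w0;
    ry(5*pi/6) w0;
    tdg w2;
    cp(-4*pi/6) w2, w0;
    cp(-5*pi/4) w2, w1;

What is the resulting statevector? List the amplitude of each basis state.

The final amplitudes are -sqrt(2)/4 + sqrt(6)/4 on |000>, sqrt(2)/4 + sqrt(6)/4 on |100>, and 0 on every other basis state.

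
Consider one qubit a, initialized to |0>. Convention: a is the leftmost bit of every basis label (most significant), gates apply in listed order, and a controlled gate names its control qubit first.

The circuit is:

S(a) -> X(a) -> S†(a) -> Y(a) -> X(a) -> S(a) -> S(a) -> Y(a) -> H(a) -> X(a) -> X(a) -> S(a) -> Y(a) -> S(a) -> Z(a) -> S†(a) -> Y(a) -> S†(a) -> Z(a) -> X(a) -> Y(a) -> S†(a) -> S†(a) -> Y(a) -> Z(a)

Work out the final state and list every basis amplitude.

After the circuit, the state carries amplitude -sqrt(2)*I/2 on |0>, -sqrt(2)*I/2 on |1>.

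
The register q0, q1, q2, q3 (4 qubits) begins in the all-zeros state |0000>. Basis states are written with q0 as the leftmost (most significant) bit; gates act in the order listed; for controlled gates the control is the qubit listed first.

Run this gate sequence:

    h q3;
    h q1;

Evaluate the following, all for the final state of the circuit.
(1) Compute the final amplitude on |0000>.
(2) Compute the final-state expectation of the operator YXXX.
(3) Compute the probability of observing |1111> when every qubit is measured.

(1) The final state's coefficient on |0000> equals 1/2.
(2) The expectation value of YXXX is 0.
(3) A full measurement returns |1111> with probability 0.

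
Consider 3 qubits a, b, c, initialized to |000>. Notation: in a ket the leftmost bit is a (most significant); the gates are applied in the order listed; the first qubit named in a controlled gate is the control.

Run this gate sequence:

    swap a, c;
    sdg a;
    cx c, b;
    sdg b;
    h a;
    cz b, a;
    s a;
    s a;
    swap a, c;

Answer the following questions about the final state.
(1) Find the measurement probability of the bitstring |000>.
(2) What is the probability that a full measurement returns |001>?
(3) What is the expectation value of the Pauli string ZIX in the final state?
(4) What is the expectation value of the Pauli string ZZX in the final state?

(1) The probability of measuring |000> is 1/2.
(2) Outcome |001> occurs with probability 1/2.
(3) The expectation value of ZIX is -1.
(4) The expectation value of ZZX is -1.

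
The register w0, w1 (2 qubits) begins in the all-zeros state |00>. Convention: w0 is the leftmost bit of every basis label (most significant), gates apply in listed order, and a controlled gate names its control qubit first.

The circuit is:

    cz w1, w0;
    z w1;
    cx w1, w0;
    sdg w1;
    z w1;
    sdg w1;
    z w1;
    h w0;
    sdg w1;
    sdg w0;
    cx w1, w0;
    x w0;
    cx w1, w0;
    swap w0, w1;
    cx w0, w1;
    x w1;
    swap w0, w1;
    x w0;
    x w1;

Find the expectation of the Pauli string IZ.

The observable IZ averages to -1.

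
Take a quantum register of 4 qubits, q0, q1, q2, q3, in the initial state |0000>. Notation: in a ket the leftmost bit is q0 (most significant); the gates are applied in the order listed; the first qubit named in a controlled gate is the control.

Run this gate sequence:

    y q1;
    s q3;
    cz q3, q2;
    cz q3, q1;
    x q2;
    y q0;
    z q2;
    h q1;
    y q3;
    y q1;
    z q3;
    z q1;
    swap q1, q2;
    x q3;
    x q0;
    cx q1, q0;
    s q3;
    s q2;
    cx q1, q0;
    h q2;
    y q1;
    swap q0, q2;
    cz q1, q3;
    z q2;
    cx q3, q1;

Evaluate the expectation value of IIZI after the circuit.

The expectation value of IIZI is 1.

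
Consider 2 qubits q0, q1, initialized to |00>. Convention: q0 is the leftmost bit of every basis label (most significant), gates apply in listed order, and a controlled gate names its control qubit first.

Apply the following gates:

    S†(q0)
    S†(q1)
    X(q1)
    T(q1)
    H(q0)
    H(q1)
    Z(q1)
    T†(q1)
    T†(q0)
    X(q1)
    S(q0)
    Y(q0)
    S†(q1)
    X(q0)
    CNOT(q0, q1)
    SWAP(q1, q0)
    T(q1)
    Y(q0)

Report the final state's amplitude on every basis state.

After the circuit, the state carries amplitude -exp(3*I*pi/4)/2 on |00>, -I/2 on |01>, -1/2 on |10>, exp(I*pi/4)/2 on |11>.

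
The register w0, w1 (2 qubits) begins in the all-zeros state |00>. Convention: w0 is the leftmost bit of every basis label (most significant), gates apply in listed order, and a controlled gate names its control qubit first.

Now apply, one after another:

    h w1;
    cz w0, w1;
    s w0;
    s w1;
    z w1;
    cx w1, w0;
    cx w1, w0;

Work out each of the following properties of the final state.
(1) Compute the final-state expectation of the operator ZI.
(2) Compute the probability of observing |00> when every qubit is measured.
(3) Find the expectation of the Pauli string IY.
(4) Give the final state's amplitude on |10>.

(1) The observable ZI averages to 1.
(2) Outcome |00> occurs with probability 1/2.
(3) In the final state, IY has expectation -1.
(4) The final state's coefficient on |10> equals 0.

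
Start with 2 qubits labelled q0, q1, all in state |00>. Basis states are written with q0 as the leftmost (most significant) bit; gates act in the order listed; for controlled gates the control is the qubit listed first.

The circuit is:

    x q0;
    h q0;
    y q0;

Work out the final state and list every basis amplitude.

The resulting statevector has amplitude sqrt(2)*I/2 on |00>, 0 on |01>, sqrt(2)*I/2 on |10>, 0 on |11>.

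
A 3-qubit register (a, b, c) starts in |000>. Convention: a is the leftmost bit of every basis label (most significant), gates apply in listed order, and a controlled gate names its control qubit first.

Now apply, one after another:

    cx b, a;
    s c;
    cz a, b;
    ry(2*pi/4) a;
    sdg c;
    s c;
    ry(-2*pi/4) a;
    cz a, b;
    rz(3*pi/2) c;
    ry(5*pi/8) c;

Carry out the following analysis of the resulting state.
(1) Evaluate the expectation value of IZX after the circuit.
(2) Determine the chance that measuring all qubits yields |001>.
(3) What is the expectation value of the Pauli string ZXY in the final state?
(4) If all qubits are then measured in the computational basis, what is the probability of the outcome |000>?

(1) The observable IZX averages to sqrt(sqrt(2) + 2)/2.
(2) The probability of measuring |001> is sin(5*pi/16)**2.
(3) In the final state, ZXY has expectation 0.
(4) A full measurement returns |000> with probability cos(5*pi/16)**2.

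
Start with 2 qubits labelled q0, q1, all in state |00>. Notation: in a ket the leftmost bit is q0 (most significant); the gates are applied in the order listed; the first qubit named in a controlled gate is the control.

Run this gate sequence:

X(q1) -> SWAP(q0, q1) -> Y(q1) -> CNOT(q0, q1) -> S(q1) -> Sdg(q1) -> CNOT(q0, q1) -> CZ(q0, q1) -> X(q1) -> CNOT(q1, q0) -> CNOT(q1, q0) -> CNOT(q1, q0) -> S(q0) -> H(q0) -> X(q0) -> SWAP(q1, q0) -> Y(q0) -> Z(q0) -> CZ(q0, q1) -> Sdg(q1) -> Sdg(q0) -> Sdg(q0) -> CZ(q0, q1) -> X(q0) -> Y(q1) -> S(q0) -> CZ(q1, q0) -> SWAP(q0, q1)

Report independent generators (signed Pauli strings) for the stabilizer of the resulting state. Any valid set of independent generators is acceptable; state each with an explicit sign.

One valid set of independent stabilizer generators is +YI, +IZ (any independent generating set of the same group is equally correct). Key observation: gates 4-7 undo each other exactly, leaving only the rest of the circuit to track.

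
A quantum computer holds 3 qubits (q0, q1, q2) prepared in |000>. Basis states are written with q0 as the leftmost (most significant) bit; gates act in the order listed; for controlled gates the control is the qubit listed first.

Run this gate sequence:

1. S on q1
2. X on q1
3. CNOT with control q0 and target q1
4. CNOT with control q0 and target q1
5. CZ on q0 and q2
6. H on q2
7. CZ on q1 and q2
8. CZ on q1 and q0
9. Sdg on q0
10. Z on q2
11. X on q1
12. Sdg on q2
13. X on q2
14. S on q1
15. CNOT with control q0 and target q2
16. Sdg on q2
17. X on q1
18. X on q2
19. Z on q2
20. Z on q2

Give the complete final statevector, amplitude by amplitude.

The resulting statevector has amplitude -sqrt(2)*I/2 on |010>, -sqrt(2)*I/2 on |011>, and 0 on every other basis state.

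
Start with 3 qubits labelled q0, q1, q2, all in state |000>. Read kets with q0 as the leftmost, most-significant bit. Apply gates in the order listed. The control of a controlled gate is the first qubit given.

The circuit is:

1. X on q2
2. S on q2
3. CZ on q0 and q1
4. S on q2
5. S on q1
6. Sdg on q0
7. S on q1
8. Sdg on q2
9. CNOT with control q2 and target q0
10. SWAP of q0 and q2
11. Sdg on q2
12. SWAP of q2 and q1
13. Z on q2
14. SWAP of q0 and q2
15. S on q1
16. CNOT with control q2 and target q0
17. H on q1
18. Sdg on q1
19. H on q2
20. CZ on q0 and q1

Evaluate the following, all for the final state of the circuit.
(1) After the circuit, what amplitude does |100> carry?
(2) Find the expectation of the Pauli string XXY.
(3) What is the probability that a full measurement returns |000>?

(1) |100> carries amplitude I/2 in the final state.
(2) In the final state, XXY has expectation 0.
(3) The probability of measuring |000> is 0.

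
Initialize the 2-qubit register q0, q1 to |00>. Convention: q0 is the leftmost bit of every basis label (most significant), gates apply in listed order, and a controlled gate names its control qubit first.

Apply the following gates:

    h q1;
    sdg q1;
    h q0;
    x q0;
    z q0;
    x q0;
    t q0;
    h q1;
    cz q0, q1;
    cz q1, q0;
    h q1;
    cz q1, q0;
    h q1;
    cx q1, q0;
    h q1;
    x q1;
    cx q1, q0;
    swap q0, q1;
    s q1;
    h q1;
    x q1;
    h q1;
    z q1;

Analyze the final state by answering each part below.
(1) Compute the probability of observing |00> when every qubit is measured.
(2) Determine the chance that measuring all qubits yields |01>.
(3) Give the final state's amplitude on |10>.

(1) A full measurement returns |00> with probability sqrt(2)/8 + 1/4. Key observation: the block from step 20 through step 23 cancels to the identity and can be dropped.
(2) Outcome |01> occurs with probability sqrt(2)/8 + 1/4.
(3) |10> carries amplitude -1/4 - I/4 + sqrt(2)*I/4 in the final state.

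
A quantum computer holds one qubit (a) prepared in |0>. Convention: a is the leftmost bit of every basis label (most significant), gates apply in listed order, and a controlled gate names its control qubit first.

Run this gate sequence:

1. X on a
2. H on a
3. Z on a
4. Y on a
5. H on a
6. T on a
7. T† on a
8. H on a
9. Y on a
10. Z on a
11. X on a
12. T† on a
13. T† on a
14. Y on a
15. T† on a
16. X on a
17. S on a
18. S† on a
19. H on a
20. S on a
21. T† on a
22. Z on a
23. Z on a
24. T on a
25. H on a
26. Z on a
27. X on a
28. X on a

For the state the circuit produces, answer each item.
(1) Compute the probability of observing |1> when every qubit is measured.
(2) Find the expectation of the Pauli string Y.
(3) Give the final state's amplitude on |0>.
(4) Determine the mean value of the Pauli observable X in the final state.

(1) A full measurement returns |1> with probability sqrt(2)/4 + 1/2. Key observation: steps 3-10 multiply out to the identity, so the circuit reduces to the remaining gates.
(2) The expectation value of Y is 0.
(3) The final state's coefficient on |0> equals sqrt(2)*(-1 - exp(I*pi/4) - exp(3*I*pi/4) + I)/4.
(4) The observable X averages to -sqrt(2)/2.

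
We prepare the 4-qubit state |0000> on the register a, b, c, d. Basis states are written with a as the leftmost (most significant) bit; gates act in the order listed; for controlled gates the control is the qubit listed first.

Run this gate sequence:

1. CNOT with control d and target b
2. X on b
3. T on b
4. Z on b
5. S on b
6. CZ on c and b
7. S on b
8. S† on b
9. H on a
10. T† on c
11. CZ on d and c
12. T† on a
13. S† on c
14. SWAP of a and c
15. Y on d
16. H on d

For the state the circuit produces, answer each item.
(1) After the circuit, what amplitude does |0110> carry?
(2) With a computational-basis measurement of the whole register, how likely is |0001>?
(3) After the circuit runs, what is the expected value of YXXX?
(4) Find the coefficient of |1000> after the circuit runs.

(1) The amplitude on |0110> is 1/2.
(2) The probability of measuring |0001> is 0.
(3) The observable YXXX averages to 0.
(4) The final state's coefficient on |1000> equals 0.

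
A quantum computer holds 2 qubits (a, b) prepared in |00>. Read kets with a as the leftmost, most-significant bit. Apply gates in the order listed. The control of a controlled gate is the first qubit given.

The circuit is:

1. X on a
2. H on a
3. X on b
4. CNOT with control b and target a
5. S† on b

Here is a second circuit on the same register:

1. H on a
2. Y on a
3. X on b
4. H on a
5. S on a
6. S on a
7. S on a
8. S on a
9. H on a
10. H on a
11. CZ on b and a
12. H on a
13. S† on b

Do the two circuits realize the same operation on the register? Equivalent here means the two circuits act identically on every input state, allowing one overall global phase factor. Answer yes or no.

No, they are not equivalent — no single phase factor reconciles the two unitaries.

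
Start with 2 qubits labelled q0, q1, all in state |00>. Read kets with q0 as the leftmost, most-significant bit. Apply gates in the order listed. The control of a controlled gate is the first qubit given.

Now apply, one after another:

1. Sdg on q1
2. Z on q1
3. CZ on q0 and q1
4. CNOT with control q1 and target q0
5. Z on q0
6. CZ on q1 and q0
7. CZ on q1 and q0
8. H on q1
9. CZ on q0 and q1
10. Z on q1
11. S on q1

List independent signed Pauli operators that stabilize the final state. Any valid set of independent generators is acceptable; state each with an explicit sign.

One valid set of independent stabilizer generators is -IY, +ZI (any independent generating set of the same group is equally correct).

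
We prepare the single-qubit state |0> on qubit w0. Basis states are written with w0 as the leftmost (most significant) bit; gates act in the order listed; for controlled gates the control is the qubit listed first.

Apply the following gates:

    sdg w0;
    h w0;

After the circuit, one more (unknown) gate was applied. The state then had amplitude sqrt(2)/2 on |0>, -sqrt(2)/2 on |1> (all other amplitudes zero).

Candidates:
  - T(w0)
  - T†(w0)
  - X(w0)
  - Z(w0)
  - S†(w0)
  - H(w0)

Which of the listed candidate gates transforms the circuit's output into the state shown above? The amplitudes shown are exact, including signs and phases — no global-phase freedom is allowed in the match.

The applied gate was Z(w0).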